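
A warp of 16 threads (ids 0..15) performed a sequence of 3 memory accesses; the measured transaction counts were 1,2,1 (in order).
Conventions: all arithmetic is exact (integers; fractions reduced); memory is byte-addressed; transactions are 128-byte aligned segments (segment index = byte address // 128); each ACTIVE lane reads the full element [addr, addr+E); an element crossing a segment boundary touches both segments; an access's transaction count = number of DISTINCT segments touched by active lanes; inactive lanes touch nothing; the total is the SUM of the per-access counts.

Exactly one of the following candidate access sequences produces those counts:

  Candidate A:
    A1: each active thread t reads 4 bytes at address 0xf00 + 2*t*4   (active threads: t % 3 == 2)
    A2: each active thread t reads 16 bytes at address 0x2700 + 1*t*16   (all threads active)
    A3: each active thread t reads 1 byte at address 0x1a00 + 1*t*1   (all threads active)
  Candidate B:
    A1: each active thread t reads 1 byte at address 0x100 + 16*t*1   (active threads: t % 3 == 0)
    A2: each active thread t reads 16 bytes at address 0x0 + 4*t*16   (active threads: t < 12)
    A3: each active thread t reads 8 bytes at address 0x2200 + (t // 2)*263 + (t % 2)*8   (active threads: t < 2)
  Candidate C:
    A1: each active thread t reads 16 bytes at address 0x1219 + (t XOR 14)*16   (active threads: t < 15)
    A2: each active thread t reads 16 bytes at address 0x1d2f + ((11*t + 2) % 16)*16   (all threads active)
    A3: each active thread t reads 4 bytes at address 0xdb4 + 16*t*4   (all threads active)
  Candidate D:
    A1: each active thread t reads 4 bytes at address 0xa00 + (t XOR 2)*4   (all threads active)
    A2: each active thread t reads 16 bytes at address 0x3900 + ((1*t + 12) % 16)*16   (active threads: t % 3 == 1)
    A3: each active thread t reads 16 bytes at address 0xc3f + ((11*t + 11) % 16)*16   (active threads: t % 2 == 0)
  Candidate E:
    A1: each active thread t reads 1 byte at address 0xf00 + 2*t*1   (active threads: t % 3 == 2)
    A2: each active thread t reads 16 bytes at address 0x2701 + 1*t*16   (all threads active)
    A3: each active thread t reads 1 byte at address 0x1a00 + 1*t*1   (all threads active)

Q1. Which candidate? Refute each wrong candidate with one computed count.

B: A1 gives 2 transactions, not 1
C: A1 gives 3 transactions, not 1
D: A3 gives 3 transactions, not 1
E: A2 gives 3 transactions, not 2
A: all counts match (1,2,1)

Answer: A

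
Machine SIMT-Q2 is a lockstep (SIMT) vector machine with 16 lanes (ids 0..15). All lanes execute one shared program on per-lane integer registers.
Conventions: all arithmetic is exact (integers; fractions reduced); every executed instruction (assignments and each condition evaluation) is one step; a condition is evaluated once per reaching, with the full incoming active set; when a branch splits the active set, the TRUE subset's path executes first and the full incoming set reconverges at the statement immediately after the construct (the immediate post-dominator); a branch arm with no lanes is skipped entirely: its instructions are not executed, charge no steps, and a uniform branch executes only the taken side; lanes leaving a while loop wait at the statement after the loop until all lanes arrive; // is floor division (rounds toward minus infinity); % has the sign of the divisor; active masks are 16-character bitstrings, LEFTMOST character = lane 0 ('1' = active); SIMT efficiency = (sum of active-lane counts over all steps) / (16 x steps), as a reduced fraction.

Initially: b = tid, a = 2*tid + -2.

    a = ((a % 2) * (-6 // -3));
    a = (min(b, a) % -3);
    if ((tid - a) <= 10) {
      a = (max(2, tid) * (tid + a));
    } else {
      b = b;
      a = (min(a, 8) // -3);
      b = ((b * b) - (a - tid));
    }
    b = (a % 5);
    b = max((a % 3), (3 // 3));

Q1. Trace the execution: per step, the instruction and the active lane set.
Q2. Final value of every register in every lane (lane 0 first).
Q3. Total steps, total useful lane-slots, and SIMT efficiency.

step 0: a <- ((a % 2) * (-6 // -3))  1111111111111111
step 1: a <- (min(b, a) % -3)        1111111111111111
step 2: eval ((tid - a) <= 10)       1111111111111111
step 3: a <- (max(2, tid) * (tid + a)) 1111111111100000
step 4: b <- b                       0000000000011111
step 5: a <- (min(a, 8) // -3)       0000000000011111
step 6: b <- ((b * b) - (a - tid))   0000000000011111
step 7: b <- (a % 5)                 1111111111111111
step 8: b <- max((a % 3), (3 // 3))  1111111111111111

Answer: 9 steps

b: 1,2,1,1,1,1,1,1,1,1,1,1,1,1,1,1
a: 0,2,4,9,16,25,36,49,64,81,100,0,0,0,0,0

steps = 9; useful = 106; efficiency = 106/144 = 53/72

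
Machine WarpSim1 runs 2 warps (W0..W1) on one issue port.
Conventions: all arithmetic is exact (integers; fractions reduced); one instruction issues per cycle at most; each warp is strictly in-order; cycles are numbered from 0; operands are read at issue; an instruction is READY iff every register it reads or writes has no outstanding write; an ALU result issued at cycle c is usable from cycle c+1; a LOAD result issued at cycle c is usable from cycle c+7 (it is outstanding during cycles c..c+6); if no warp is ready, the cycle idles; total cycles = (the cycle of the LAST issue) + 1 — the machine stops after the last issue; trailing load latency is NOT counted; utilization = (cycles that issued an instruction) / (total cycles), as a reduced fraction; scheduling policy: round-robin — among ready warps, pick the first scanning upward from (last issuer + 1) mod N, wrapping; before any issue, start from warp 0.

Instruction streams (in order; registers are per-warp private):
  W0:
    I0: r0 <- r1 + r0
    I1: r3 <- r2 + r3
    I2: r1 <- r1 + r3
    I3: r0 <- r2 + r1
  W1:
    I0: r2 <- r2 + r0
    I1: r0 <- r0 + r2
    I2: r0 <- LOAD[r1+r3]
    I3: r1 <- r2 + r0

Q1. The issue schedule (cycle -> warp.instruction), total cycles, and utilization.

cycle 0: W0.I0
cycle 1: W1.I0
cycle 2: W0.I1
cycle 3: W1.I1
cycle 4: W0.I2
cycle 5: W1.I2
cycle 6: W0.I3
cycle 7: idle
cycle 8: idle
cycle 9: idle
cycle 10: idle
cycle 11: idle
cycle 12: W1.I3

Answer: 13 cycles, utilization 8/13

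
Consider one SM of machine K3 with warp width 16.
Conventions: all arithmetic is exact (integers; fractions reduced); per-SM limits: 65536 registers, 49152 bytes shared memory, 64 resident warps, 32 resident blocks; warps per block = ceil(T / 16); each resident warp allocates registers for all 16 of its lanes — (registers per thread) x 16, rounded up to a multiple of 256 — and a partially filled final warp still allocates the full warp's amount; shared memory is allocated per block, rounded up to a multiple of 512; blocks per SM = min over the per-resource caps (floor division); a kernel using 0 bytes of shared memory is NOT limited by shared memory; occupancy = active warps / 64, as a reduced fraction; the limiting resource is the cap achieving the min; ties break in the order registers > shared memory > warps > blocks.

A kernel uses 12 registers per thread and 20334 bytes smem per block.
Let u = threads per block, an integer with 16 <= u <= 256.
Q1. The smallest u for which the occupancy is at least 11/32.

Answer: u = 161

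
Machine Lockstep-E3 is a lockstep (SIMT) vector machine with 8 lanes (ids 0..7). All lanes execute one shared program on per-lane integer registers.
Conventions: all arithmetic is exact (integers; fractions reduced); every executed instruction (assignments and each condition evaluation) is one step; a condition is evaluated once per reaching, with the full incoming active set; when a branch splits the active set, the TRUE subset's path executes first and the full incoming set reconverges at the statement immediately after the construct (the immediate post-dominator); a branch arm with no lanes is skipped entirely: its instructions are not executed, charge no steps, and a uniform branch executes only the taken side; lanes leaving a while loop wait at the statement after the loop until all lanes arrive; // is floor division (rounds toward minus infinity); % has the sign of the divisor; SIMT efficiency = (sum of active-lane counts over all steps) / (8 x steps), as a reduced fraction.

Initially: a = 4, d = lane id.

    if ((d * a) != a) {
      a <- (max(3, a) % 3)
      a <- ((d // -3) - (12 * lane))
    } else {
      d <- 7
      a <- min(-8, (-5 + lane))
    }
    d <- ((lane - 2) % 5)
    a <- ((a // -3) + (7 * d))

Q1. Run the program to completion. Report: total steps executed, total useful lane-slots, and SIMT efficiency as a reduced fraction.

Answer: 7 steps, 40 useful, 5/7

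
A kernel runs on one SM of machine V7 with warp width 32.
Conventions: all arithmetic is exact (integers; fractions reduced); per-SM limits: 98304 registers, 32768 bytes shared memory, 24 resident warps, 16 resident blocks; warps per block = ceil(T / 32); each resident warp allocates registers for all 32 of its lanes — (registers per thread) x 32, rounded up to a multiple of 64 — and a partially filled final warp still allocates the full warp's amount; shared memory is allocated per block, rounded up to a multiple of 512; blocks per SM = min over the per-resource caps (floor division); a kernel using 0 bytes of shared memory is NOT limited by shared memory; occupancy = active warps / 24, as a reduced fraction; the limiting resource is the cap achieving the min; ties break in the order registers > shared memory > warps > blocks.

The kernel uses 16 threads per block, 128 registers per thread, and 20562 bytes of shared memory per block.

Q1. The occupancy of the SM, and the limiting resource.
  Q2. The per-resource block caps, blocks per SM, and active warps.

Answer: occupancy 1/24, limited by shared memory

registers: 24 blocks
shared memory: 1 block
warps: 24 blocks
blocks: 16 blocks

Answer: 1 block, 1 active warp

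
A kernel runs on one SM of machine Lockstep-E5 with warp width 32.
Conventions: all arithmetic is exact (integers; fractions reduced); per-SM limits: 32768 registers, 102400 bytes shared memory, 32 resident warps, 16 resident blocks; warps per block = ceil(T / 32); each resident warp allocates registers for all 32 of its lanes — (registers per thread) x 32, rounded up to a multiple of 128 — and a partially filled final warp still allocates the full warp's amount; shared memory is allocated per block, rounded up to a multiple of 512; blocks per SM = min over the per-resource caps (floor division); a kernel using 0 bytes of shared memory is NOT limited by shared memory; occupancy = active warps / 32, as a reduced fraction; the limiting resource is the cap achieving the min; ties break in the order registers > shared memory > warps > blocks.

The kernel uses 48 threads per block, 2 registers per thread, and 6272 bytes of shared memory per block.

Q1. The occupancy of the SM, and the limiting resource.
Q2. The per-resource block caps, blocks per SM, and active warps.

Answer: occupancy 15/16, limited by shared memory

registers: 128 blocks
shared memory: 15 blocks
warps: 16 blocks
blocks: 16 blocks

Answer: 15 blocks, 30 active warps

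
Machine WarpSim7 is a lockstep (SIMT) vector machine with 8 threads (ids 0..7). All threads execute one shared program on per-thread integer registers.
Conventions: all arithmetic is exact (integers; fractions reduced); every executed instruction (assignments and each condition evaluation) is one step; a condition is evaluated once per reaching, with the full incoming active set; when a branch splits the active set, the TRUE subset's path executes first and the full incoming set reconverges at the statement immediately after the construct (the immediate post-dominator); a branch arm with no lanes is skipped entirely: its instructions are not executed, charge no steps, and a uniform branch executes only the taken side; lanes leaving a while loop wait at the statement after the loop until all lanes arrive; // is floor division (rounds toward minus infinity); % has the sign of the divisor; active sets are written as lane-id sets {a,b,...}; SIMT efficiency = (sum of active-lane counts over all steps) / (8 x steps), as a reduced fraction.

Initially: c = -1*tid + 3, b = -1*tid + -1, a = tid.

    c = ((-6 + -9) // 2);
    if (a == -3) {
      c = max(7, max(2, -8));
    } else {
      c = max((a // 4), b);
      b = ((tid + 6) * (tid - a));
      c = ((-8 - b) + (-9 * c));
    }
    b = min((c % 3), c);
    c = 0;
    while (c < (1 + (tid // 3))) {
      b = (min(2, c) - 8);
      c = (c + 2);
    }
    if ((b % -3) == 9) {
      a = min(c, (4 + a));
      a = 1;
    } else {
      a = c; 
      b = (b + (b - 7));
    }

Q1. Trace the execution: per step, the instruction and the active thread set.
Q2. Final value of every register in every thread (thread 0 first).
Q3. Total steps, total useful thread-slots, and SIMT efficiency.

step 0: c <- ((-6 + -9) // 2)        {0,1,2,3,4,5,6,7}
step 1: eval (a == -3)               {0,1,2,3,4,5,6,7}
step 2: c <- max((a // 4), b)        {0,1,2,3,4,5,6,7}
step 3: b <- ((tid + 6) * (tid - a)) {0,1,2,3,4,5,6,7}
step 4: c <- ((-8 - b) + (-9 * c))   {0,1,2,3,4,5,6,7}
step 5: b <- min((c % 3), c)         {0,1,2,3,4,5,6,7}
step 6: c <- 0                       {0,1,2,3,4,5,6,7}
step 7: eval (c < (1 + (tid // 3)))  {0,1,2,3,4,5,6,7}
step 8: b <- (min(2, c) - 8)         {0,1,2,3,4,5,6,7}
step 9: c <- (c + 2)                 {0,1,2,3,4,5,6,7}
step 10: eval (c < (1 + (tid // 3)))  {0,1,2,3,4,5,6,7}
step 11: b <- (min(2, c) - 8)         {6,7}
step 12: c <- (c + 2)                 {6,7}
step 13: eval (c < (1 + (tid // 3)))  {6,7}
step 14: eval ((b % -3) == 9)         {0,1,2,3,4,5,6,7}
step 15: a <- c                       {0,1,2,3,4,5,6,7}
step 16: b <- (b + (b - 7))           {0,1,2,3,4,5,6,7}

Answer: 17 steps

c: 2,2,2,2,2,2,4,4
b: -23,-23,-23,-23,-23,-23,-19,-19
a: 2,2,2,2,2,2,4,4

steps = 17; useful = 118; efficiency = 118/136 = 59/68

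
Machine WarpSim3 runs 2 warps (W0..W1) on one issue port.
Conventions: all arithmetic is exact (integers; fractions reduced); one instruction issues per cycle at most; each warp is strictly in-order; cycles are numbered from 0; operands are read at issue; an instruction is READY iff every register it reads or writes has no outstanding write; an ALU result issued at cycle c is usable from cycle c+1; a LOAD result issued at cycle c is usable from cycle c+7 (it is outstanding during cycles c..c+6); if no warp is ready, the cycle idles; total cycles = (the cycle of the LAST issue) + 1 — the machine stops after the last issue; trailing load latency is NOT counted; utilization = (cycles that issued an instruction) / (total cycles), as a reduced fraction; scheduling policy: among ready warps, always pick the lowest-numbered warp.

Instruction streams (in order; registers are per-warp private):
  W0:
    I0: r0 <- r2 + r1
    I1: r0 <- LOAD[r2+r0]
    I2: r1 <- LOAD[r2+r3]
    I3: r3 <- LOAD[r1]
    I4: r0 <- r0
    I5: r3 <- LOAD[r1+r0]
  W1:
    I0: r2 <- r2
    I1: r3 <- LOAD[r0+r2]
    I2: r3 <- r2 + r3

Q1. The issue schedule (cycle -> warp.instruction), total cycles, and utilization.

cycle 0: W0.I0
cycle 1: W0.I1
cycle 2: W0.I2
cycle 3: W1.I0
cycle 4: W1.I1
cycle 5: idle
cycle 6: idle
cycle 7: idle
cycle 8: idle
cycle 9: W0.I3
cycle 10: W0.I4
cycle 11: W1.I2
cycle 12: idle
cycle 13: idle
cycle 14: idle
cycle 15: idle
cycle 16: W0.I5

Answer: 17 cycles, utilization 9/17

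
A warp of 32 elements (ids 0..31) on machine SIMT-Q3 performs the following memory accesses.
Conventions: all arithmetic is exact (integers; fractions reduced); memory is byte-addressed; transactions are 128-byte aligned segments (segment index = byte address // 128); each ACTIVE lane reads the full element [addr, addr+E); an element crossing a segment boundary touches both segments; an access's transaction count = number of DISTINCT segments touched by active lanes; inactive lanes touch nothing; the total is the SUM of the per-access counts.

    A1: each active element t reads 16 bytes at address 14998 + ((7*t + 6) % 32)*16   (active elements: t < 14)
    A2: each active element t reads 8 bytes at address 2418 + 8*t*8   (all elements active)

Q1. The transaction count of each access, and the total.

A1: 5 transactions
A2: 17 transactions

Answer: 5,17; total 22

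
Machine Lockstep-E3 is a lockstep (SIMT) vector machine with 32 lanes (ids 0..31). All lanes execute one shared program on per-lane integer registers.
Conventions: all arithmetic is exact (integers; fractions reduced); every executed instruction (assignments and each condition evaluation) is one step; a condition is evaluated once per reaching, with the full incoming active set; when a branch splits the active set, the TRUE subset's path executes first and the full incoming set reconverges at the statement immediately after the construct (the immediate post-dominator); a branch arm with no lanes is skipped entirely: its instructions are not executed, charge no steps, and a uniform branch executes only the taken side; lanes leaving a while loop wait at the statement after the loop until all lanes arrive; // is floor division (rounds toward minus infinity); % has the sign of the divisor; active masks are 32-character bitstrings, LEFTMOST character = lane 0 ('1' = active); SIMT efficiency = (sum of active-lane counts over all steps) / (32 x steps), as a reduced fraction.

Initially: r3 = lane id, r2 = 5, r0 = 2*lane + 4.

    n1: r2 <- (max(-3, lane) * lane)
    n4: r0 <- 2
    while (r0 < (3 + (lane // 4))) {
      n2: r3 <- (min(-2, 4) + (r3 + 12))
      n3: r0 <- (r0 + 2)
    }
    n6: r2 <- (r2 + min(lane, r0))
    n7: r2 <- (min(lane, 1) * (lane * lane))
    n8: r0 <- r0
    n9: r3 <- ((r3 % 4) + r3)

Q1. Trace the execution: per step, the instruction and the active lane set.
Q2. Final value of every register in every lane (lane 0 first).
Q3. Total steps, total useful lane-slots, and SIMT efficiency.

step 0: r2 <- (max(-3, lane) * lane) 11111111111111111111111111111111
step 1: r0 <- 2                      11111111111111111111111111111111
step 2: eval (r0 < (3 + (lane // 4))) 11111111111111111111111111111111
step 3: r3 <- (min(-2, 4) + (r3 + 12)) 11111111111111111111111111111111
step 4: r0 <- (r0 + 2)               11111111111111111111111111111111
step 5: eval (r0 < (3 + (lane // 4))) 11111111111111111111111111111111
step 6: r3 <- (min(-2, 4) + (r3 + 12)) 00000000111111111111111111111111
step 7: r0 <- (r0 + 2)               00000000111111111111111111111111
step 8: eval (r0 < (3 + (lane // 4))) 00000000111111111111111111111111
step 9: r3 <- (min(-2, 4) + (r3 + 12)) 00000000000000001111111111111111
step 10: r0 <- (r0 + 2)               00000000000000001111111111111111
step 11: eval (r0 < (3 + (lane // 4))) 00000000000000001111111111111111
step 12: r3 <- (min(-2, 4) + (r3 + 12)) 00000000000000000000000011111111
step 13: r0 <- (r0 + 2)               00000000000000000000000011111111
step 14: eval (r0 < (3 + (lane // 4))) 00000000000000000000000011111111
step 15: r2 <- (r2 + min(lane, r0))   11111111111111111111111111111111
step 16: r2 <- (min(lane, 1) * (lane * lane)) 11111111111111111111111111111111
step 17: r0 <- r0                     11111111111111111111111111111111
step 18: r3 <- ((r3 % 4) + r3)        11111111111111111111111111111111

Answer: 19 steps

r3: 12,14,12,14,16,18,16,18,28,30,32,34,32,34,36,38,48,50,48,50,52,54,52,54,64,66,68,70,68,70,72,74
r2: 0,1,4,9,16,25,36,49,64,81,100,121,144,169,196,225,256,289,324,361,400,441,484,529,576,625,676,729,784,841,900,961
r0: 4,4,4,4,4,4,4,4,6,6,6,6,6,6,6,6,8,8,8,8,8,8,8,8,10,10,10,10,10,10,10,10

steps = 19; useful = 464; efficiency = 464/608 = 29/38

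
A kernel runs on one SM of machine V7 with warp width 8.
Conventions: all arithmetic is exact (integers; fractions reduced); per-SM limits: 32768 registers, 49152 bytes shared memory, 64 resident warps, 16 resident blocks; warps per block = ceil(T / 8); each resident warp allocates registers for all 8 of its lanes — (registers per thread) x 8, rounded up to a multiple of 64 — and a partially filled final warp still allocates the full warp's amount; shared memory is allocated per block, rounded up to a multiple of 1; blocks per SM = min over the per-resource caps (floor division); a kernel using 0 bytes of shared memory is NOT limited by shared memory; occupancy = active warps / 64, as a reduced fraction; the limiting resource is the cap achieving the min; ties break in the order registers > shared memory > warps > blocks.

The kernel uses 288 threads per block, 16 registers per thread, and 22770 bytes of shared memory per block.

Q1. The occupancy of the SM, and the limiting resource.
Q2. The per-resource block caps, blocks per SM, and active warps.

Answer: occupancy 9/16, limited by warps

registers: 7 blocks
shared memory: 2 blocks
warps: 1 block
blocks: 16 blocks

Answer: 1 block, 36 active warps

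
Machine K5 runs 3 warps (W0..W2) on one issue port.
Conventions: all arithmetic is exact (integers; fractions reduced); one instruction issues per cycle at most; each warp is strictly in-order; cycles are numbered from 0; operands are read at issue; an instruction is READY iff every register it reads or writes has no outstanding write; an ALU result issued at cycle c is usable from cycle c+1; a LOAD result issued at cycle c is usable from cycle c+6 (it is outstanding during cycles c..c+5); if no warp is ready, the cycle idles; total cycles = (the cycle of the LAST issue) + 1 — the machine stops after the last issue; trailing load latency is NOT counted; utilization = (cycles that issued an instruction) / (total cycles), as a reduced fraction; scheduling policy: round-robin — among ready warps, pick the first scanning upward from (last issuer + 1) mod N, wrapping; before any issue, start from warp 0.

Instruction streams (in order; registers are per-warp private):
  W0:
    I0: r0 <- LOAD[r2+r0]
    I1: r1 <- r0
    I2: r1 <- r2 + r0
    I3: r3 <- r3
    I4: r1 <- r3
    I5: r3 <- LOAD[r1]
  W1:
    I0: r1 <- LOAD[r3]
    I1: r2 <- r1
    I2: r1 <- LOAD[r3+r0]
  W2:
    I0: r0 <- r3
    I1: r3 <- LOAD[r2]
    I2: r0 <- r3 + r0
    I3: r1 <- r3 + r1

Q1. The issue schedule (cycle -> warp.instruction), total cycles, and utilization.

cycle 0: W0.I0
cycle 1: W1.I0
cycle 2: W2.I0
cycle 3: W2.I1
cycle 4: idle
cycle 5: idle
cycle 6: W0.I1
cycle 7: W1.I1
cycle 8: W0.I2
cycle 9: W1.I2
cycle 10: W2.I2
cycle 11: W0.I3
cycle 12: W2.I3
cycle 13: W0.I4
cycle 14: W0.I5

Answer: 15 cycles, utilization 13/15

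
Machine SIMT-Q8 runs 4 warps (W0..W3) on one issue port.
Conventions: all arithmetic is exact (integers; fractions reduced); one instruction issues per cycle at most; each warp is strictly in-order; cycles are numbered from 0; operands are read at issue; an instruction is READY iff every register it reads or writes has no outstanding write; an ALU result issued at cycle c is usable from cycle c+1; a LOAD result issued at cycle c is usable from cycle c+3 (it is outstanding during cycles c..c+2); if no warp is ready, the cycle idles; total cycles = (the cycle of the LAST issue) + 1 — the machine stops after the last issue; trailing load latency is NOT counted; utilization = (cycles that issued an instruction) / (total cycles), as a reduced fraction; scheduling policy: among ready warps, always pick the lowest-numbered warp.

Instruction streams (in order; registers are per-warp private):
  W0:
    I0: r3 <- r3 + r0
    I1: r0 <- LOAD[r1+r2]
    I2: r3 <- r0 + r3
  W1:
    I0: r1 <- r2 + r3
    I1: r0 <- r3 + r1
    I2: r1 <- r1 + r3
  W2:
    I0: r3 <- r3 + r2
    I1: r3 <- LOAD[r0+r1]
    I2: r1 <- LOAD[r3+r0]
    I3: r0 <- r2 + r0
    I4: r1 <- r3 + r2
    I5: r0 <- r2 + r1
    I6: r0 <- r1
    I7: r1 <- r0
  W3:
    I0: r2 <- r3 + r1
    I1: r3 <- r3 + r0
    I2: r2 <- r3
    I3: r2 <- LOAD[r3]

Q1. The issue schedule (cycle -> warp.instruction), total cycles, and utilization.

cycle 0: W0.I0
cycle 1: W0.I1
cycle 2: W1.I0
cycle 3: W1.I1
cycle 4: W0.I2
cycle 5: W1.I2
cycle 6: W2.I0
cycle 7: W2.I1
cycle 8: W3.I0
cycle 9: W3.I1
cycle 10: W2.I2
cycle 11: W2.I3
cycle 12: W3.I2
cycle 13: W2.I4
cycle 14: W2.I5
cycle 15: W2.I6
cycle 16: W2.I7
cycle 17: W3.I3

Answer: 18 cycles, utilization 1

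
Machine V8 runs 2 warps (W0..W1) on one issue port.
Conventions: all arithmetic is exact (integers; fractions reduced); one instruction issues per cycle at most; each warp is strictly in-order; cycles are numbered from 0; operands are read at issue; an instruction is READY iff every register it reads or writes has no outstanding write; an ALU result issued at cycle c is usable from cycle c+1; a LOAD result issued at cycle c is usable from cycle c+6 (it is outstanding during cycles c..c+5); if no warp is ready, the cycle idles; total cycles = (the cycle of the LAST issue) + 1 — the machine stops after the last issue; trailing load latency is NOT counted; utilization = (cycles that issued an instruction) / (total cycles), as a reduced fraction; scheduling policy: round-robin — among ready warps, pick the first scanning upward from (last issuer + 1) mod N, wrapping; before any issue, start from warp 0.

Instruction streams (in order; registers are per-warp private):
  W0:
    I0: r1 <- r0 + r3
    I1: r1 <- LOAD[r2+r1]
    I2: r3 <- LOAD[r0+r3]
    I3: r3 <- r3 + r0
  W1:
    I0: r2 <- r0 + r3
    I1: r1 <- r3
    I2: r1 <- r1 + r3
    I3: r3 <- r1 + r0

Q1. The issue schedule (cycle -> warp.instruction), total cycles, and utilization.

cycle 0: W0.I0
cycle 1: W1.I0
cycle 2: W0.I1
cycle 3: W1.I1
cycle 4: W0.I2
cycle 5: W1.I2
cycle 6: W1.I3
cycle 7: idle
cycle 8: idle
cycle 9: idle
cycle 10: W0.I3

Answer: 11 cycles, utilization 8/11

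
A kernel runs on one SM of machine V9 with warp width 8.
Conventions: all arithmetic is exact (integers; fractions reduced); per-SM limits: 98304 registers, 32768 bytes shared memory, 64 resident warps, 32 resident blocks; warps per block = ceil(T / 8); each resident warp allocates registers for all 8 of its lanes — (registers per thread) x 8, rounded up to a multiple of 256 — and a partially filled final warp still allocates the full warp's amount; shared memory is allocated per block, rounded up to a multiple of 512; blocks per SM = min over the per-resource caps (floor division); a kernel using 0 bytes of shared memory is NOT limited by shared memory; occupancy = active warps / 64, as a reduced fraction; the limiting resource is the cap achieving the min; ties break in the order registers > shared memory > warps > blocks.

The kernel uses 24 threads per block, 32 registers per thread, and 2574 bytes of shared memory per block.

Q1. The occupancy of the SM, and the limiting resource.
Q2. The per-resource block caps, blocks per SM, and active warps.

Answer: occupancy 15/32, limited by shared memory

registers: 128 blocks
shared memory: 10 blocks
warps: 21 blocks
blocks: 32 blocks

Answer: 10 blocks, 30 active warps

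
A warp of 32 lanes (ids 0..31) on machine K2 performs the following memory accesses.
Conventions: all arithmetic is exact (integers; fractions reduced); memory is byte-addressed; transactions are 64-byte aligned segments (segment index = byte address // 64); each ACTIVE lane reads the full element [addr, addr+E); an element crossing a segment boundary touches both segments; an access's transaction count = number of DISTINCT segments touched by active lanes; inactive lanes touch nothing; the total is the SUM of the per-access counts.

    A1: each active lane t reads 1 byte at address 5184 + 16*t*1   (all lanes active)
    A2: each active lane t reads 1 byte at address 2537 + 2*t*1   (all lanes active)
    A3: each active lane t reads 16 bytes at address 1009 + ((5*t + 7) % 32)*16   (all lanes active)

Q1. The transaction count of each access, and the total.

A1: 8 transactions
A2: 2 transactions
A3: 9 transactions

Answer: 8,2,9; total 19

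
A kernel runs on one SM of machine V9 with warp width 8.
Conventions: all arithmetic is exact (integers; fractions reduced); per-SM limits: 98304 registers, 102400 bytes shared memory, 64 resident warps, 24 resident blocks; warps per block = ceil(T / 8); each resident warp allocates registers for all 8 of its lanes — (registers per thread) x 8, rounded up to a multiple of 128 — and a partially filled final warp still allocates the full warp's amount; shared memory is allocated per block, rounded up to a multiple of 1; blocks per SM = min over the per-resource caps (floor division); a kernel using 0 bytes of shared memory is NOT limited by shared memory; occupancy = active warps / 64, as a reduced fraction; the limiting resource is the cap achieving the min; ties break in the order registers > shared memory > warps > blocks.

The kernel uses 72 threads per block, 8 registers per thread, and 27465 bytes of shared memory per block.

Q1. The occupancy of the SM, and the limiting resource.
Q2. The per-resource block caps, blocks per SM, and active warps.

Answer: occupancy 27/64, limited by shared memory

registers: 85 blocks
shared memory: 3 blocks
warps: 7 blocks
blocks: 24 blocks

Answer: 3 blocks, 27 active warps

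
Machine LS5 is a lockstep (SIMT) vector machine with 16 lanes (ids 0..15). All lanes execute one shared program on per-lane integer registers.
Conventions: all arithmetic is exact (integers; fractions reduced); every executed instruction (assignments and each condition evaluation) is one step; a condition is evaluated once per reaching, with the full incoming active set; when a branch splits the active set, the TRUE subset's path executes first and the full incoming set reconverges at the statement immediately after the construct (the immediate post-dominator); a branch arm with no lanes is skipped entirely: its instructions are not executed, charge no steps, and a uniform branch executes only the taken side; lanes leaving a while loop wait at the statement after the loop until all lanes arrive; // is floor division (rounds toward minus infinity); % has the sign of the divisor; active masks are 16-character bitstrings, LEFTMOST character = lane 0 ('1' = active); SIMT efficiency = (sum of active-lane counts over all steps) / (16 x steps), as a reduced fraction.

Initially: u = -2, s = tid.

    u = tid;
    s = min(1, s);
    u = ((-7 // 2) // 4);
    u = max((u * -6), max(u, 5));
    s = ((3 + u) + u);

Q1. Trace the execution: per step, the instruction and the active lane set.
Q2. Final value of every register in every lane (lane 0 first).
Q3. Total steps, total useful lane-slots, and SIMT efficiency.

step 0: u <- tid                     1111111111111111
step 1: s <- min(1, s)               1111111111111111
step 2: u <- ((-7 // 2) // 4)        1111111111111111
step 3: u <- max((u * -6), max(u, 5)) 1111111111111111
step 4: s <- ((3 + u) + u)           1111111111111111

Answer: 5 steps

u: 6,6,6,6,6,6,6,6,6,6,6,6,6,6,6,6
s: 15,15,15,15,15,15,15,15,15,15,15,15,15,15,15,15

steps = 5; useful = 80; efficiency = 80/80 = 1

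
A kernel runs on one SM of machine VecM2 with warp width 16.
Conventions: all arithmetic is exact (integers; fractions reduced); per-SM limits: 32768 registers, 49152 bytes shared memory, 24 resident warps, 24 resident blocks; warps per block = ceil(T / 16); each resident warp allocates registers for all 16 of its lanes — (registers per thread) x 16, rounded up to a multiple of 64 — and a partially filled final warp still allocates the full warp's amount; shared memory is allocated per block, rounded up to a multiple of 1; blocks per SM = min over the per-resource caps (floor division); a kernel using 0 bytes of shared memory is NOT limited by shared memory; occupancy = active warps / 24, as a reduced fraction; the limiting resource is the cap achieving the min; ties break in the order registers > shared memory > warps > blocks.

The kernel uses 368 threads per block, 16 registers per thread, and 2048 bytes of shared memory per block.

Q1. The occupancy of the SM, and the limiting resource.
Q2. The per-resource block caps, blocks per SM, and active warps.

Answer: occupancy 23/24, limited by warps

registers: 5 blocks
shared memory: 24 blocks
warps: 1 block
blocks: 24 blocks

Answer: 1 block, 23 active warps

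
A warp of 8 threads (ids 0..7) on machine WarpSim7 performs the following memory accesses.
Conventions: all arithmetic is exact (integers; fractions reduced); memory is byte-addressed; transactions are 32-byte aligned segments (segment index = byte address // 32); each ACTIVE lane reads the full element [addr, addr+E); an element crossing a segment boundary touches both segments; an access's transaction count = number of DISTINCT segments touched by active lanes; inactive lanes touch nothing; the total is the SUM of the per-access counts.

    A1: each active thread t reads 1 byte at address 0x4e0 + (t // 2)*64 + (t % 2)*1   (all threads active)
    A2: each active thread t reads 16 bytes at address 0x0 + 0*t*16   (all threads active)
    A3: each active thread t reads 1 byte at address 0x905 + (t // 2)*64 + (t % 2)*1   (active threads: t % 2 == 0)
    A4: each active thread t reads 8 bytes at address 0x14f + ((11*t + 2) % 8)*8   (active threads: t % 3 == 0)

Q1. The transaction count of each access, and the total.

A1: 4 transactions
A2: 1 transaction
A3: 4 transactions
A4: 2 transactions

Answer: 4,1,4,2; total 11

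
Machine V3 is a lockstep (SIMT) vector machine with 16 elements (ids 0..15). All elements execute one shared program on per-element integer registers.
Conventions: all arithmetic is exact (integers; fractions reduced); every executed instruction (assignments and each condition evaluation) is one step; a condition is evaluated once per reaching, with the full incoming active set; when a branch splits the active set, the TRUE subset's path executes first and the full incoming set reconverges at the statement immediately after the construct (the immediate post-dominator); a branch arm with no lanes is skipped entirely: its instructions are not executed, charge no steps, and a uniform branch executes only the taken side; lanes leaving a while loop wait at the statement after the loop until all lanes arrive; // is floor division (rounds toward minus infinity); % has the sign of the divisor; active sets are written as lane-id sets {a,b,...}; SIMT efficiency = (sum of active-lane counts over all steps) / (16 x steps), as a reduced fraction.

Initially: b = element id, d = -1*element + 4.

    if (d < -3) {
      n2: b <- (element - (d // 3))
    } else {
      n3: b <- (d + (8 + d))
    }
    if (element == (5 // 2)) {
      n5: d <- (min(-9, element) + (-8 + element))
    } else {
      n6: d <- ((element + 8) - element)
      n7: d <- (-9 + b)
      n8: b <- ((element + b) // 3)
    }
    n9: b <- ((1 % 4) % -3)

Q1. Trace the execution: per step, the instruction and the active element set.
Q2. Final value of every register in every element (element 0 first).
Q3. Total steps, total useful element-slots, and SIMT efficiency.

step 0: eval (d < -3)                {0,1,2,3,4,5,6,7,8,9,10,11,12,13,14,15}
step 1: b <- (element - (d // 3))    {8,9,10,11,12,13,14,15}
step 2: b <- (d + (8 + d))           {0,1,2,3,4,5,6,7}
step 3: eval (element == (5 // 2))   {0,1,2,3,4,5,6,7,8,9,10,11,12,13,14,15}
step 4: d <- (min(-9, element) + (-8 + element)) {2}
step 5: d <- ((element + 8) - element) {0,1,3,4,5,6,7,8,9,10,11,12,13,14,15}
step 6: d <- (-9 + b)                {0,1,3,4,5,6,7,8,9,10,11,12,13,14,15}
step 7: b <- ((element + b) // 3)    {0,1,3,4,5,6,7,8,9,10,11,12,13,14,15}
step 8: b <- ((1 % 4) % -3)          {0,1,2,3,4,5,6,7,8,9,10,11,12,13,14,15}

Answer: 9 steps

b: -2,-2,-2,-2,-2,-2,-2,-2,-2,-2,-2,-2,-2,-2,-2,-2
d: 7,5,-15,1,-1,-3,-5,-7,1,2,3,5,6,7,9,10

steps = 9; useful = 110; efficiency = 110/144 = 55/72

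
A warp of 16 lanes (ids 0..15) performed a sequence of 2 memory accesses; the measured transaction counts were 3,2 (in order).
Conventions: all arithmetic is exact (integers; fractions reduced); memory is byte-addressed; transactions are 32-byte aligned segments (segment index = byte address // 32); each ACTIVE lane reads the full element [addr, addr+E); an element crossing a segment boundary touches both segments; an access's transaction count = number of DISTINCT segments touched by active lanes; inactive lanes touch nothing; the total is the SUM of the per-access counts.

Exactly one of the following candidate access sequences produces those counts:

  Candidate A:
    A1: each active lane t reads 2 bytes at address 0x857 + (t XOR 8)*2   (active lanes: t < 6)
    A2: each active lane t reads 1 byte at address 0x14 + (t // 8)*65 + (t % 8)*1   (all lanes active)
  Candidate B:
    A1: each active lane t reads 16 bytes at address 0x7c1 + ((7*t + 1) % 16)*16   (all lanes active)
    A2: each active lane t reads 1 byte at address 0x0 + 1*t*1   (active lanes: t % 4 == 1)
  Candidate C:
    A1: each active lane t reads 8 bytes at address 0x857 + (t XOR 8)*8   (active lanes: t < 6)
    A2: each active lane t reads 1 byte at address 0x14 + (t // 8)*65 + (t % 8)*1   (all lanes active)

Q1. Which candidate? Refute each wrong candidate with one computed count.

A: A1 gives 1 transaction, not 3
B: A1 gives 9 transactions, not 3
C: all counts match (3,2)

Answer: C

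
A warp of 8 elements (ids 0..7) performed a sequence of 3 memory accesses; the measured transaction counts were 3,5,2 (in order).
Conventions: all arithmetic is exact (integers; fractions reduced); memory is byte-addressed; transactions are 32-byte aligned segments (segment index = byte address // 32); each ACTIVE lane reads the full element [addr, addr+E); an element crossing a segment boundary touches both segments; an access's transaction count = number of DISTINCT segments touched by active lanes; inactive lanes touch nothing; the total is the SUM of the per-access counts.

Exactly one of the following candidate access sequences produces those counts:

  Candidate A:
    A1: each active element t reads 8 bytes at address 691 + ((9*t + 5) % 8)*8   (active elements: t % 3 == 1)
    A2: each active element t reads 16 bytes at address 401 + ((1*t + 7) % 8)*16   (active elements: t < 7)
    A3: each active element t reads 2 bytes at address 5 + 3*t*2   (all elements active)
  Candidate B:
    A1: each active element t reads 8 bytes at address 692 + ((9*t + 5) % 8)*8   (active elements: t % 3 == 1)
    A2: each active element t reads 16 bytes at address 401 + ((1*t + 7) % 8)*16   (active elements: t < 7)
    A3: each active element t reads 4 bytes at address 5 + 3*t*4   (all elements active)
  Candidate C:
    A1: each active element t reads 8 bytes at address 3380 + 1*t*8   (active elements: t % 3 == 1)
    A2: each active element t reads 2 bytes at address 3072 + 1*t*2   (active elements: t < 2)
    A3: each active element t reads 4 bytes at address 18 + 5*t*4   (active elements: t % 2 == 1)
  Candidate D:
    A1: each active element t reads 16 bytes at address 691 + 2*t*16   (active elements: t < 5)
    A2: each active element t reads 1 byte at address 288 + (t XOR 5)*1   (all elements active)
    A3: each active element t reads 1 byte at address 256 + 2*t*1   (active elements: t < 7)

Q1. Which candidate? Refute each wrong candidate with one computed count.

B: A3 gives 3 transactions, not 2
C: A2 gives 1 transaction, not 5
D: A1 gives 6 transactions, not 3
A: all counts match (3,5,2)

Answer: A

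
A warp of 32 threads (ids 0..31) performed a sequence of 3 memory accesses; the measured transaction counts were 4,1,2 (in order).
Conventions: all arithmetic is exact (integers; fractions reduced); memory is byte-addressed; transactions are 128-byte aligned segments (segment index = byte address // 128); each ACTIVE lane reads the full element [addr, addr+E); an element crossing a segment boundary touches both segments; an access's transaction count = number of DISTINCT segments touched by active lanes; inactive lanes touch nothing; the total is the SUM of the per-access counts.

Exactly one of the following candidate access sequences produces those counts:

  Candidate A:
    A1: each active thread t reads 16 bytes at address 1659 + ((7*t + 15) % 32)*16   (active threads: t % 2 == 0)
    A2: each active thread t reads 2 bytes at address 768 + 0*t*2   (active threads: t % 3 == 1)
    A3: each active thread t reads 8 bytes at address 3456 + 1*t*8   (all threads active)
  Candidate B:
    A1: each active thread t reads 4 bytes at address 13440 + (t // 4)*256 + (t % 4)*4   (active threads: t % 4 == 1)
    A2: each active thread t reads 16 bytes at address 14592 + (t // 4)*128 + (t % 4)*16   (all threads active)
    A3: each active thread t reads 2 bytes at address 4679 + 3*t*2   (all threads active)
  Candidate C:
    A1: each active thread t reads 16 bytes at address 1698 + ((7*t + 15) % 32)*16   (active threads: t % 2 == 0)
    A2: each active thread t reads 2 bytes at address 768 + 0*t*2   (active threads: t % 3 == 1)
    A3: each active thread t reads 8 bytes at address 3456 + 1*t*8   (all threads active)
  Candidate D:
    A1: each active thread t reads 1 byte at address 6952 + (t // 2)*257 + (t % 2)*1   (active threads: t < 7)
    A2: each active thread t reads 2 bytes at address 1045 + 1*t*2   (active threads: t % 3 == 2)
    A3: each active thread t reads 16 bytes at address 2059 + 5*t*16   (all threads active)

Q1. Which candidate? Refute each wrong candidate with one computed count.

B: A1 gives 8 transactions, not 4
C: A1 gives 5 transactions, not 4
D: A3 gives 20 transactions, not 2
A: all counts match (4,1,2)

Answer: A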